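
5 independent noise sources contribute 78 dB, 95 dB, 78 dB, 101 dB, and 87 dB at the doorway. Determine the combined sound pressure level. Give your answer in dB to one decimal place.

For uncorrelated sources the intensities add, so convert each level to linear form, sum, and take 10·log₁₀ of the total.
Σ 10^(L/10) = 10^(78/10) + 10^(95/10) + 10^(78/10) + 10^(101/10) + 10^(87/10) = 1.638e+10.
L_total = 10·log₁₀(1.638e+10) = 102.14 dB.

102.1 dB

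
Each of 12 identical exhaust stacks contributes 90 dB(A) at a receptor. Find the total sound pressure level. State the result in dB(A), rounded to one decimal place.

100.8 dB(A)

With 12 equal, uncorrelated contributions the intensity is 12× that of one unit, giving a rise of 10·log₁₀ 12.
L_total = 90 + 10·log₁₀(12) = 90 + 10.792 = 100.79 dB(A).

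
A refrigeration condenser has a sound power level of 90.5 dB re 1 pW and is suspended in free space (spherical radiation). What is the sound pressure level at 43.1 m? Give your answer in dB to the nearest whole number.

47 dB

The power spreads over a sphere of area 4π·r², so L_p = L_w − 10·log₁₀(4π·r²).
4π·r² = 2.334e+04 m², 10·log₁₀ of that is 43.682 dB.
L_p = 90.5 − 43.682 = 46.82 dB.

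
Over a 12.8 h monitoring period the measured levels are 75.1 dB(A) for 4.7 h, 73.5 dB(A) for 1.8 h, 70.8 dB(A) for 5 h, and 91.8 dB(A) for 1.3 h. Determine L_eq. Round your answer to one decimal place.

Weight each interval's intensity by its duration and average over T = 12.8 h:
Σ tᵢ·10^(Lᵢ/10) = 4.7·10^(75.1/10) + 1.8·10^(73.5/10) + 5·10^(70.8/10) + 1.3·10^(91.8/10) = 2.220e+09.
L_eq = 10·log₁₀(2.220e+09/12.8) = 82.39 dB(A).

82.4 dB(A)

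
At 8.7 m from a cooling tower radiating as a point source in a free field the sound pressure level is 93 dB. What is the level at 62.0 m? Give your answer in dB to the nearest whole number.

Spherical spreading from a point source gives a 20·log₁₀(r₂/r₁) drop.
L₂ = 93 − 20·log₁₀(62.0/8.7) = 93 − 17.057 = 75.94 dB.

76 dB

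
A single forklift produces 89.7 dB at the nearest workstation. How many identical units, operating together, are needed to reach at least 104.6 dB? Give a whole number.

31

The shortfall is 104.6 − 89.7 = 14.9 dB, and N units add 10·log₁₀ N, so need 10·log₁₀ N ≥ 14.9.
N ≥ 10^(14.9/10) = 30.903, so N = 31.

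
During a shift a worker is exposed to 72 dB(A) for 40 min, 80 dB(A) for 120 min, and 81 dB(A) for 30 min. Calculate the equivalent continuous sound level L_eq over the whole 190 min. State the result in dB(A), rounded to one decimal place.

L_eq = 10·log₁₀[(1/T)·Σ tᵢ·10^(Lᵢ/10)] with T = 190 min.
Σ tᵢ·10^(Lᵢ/10) = 40·10^(72/10) + 120·10^(80/10) + 30·10^(81/10) = 1.641e+10.
L_eq = 10·log₁₀(1.641e+10/190) = 79.36 dB(A).

79.4 dB(A)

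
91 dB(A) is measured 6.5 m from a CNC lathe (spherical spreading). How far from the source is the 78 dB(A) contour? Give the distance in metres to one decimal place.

Point-source spreading drops the level by 20·log₁₀(r₂/r₁); inverting, r₂/r₁ = 10^(ΔL/20).
r₂ = 6.5·10^((91−78)/20) = 6.5·10^(13.0/20) = 29.03 m.

29.0 m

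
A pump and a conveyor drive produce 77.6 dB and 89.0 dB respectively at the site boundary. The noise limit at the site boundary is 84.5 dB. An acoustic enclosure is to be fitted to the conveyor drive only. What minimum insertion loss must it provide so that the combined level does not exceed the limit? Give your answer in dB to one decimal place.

5.5 dB

Everything except the conveyor drive sums to 10^(77.6/10) = 5.754e+07 in linear terms, 77.60 dB.
To meet 84.5 dB overall, the treated conveyor drive may contribute at most 10^(84.5/10) − 5.754e+07 = 2.243e+08, i.e. 83.51 dB.
So the conveyor drive must be reduced from 89.0 to 83.51 dB: IL = 5.49 dB.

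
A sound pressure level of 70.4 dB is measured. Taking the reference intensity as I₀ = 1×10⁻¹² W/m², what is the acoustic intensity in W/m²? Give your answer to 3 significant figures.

1.10e-05 W/m²

I/I₀ = 10^(70.4/10) = 1.096e+07, so I = 1.096e+07 × 10⁻¹² W/m².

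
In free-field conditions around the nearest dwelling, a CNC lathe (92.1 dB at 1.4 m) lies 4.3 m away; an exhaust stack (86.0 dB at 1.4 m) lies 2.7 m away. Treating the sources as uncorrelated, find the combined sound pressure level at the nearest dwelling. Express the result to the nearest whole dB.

Propagate each source to the receiver with L = L_ref − 20·log₁₀(r/r_ref), then add intensities.
CNC lathe: 92.1 − 20·log₁₀(4.3/1.4) = 92.1 − 9.75 = 82.35 dB.
exhaust stack: 86.0 − 20·log₁₀(2.7/1.4) = 86.0 − 5.70 = 80.30 dB.
Σ 10^(L/10) = 2.790e+08 → L_total = 10·log₁₀(2.790e+08) = 84.46 dB.

84 dB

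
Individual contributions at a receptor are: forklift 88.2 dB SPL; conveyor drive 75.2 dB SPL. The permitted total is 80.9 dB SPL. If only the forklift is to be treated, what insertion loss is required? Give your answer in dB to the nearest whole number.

9 dB

The untreated sources together contribute 10^(75.2/10) = 3.311e+07, i.e. 75.20 dB SPL.
To meet 80.9 dB SPL overall, the treated forklift may contribute at most 10^(80.9/10) − 3.311e+07 = 8.991e+07, i.e. 79.54 dB SPL.
Required insertion loss = 88.2 − 79.54 = 8.66 dB.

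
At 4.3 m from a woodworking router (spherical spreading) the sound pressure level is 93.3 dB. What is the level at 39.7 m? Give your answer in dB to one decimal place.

74.0 dB

For a point source, L₂ = L₁ − 20·log₁₀(r₂/r₁).
L₂ = 93.3 − 20·log₁₀(39.7/4.3) = 93.3 − 19.306 = 73.99 dB.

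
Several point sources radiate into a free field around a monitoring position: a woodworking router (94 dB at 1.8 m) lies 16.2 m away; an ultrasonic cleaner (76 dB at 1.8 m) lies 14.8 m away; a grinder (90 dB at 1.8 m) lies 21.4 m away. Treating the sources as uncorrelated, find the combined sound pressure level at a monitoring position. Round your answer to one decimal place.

75.9 dB

Propagate each source to the receiver with L = L_ref − 20·log₁₀(r/r_ref), then add intensities.
woodworking router: 94 − 20·log₁₀(16.2/1.8) = 94 − 19.08 = 74.92 dB.
ultrasonic cleaner: 76 − 20·log₁₀(14.8/1.8) = 76 − 18.30 = 57.70 dB.
grinder: 90 − 20·log₁₀(21.4/1.8) = 90 − 21.50 = 68.50 dB.
Σ 10^(L/10) = 3.867e+07 → L_total = 10·log₁₀(3.867e+07) = 75.87 dB.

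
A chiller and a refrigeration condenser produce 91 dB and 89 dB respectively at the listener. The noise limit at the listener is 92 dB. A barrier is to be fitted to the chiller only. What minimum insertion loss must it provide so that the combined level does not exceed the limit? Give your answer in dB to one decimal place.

Fixed contribution from the other source: Σ 10^(L/10) = 10^(89/10) = 7.943e+08 (89.00 dB).
To meet 92 dB overall, the treated chiller may contribute at most 10^(92/10) − 7.943e+08 = 7.906e+08, i.e. 88.98 dB.
So the chiller must be reduced from 91 to 88.98 dB: IL = 2.02 dB.

2.0 dB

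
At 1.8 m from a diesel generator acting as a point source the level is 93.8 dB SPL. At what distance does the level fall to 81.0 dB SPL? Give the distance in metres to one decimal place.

The 12.8 dB drop corresponds to a distance ratio of 10^(12.8/20) for a point source.
r₂ = 1.8·10^((93.8−81.0)/20) = 1.8·10^(12.8/20) = 7.86 m.

7.9 m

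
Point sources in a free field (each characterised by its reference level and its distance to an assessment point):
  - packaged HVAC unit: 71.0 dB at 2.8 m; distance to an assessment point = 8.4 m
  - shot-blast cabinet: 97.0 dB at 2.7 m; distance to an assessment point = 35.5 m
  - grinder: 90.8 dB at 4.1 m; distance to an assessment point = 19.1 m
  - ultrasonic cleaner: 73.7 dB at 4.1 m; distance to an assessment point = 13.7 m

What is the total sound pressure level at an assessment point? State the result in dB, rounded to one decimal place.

Propagate each source to the receiver with L = L_ref − 20·log₁₀(r/r_ref), then add intensities.
packaged HVAC unit: 71.0 − 20·log₁₀(8.4/2.8) = 71.0 − 9.54 = 61.46 dB.
shot-blast cabinet: 97.0 − 20·log₁₀(35.5/2.7) = 97.0 − 22.38 = 74.62 dB.
grinder: 90.8 − 20·log₁₀(19.1/4.1) = 90.8 − 13.36 = 77.44 dB.
ultrasonic cleaner: 73.7 − 20·log₁₀(13.7/4.1) = 73.7 − 10.48 = 63.22 dB.
Σ 10^(L/10) = 8.789e+07 → L_total = 10·log₁₀(8.789e+07) = 79.44 dB.

79.4 dB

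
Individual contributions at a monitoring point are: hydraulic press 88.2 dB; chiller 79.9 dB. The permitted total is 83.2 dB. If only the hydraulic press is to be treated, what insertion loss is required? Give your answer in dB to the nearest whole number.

8 dB

Fixed contribution from the other source: Σ 10^(L/10) = 10^(79.9/10) = 9.772e+07 (79.90 dB).
The limit corresponds to 10^(83.2/10) = 2.089e+08; subtracting the fixed part leaves 1.112e+08 for the hydraulic press, i.e. 80.46 dB.
Required insertion loss = 88.2 − 80.46 = 7.74 dB.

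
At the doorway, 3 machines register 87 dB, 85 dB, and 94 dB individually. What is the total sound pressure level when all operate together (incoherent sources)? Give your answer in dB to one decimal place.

95.2 dB

For uncorrelated sources the intensities add, so convert each level to linear form, sum, and take 10·log₁₀ of the total.
Σ 10^(L/10) = 10^(87/10) + 10^(85/10) + 10^(94/10) = 3.329e+09.
L_total = 10·log₁₀(3.329e+09) = 95.22 dB.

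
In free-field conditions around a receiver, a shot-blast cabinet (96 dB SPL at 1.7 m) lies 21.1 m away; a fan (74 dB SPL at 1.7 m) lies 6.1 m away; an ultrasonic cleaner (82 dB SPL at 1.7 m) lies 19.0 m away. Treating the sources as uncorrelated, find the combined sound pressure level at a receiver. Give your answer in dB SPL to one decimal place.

74.6 dB SPL

Propagate each source to the receiver with L = L_ref − 20·log₁₀(r/r_ref), then add intensities.
shot-blast cabinet: 96 − 20·log₁₀(21.1/1.7) = 96 − 21.88 = 74.12 dB SPL.
fan: 74 − 20·log₁₀(6.1/1.7) = 74 − 11.10 = 62.90 dB SPL.
ultrasonic cleaner: 82 − 20·log₁₀(19.0/1.7) = 82 − 20.97 = 61.03 dB SPL.
Σ 10^(L/10) = 2.906e+07 → L_total = 10·log₁₀(2.906e+07) = 74.63 dB SPL.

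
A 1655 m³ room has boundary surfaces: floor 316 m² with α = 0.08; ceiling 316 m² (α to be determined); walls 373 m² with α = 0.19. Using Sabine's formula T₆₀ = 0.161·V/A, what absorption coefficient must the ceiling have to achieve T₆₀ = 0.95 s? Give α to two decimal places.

0.58

From T₆₀ = 0.161·V/A, the target T₆₀ = 0.95 s needs A = 0.161·1655/0.95 = 280.48 m².
Absorption from the other surfaces = 316·0.08 + 373·0.19 = 96.15 m², so the ceiling must supply 184.33 m² over 316 m².
α = 184.33/316 = 0.583.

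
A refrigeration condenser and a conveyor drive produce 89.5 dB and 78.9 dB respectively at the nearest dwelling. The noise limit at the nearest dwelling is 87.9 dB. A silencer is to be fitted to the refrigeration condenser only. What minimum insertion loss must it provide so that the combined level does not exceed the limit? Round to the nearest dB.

The untreated sources together contribute 10^(78.9/10) = 7.762e+07, i.e. 78.90 dB.
The limit corresponds to 10^(87.9/10) = 6.166e+08; subtracting the fixed part leaves 5.390e+08 for the refrigeration condenser, i.e. 87.32 dB.
So the refrigeration condenser must be reduced from 89.5 to 87.32 dB: IL = 2.18 dB.

2 dB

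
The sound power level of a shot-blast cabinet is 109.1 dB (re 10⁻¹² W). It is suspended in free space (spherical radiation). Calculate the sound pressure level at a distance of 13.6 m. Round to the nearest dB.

L_p = L_w − 10·log₁₀(4π·r²) with r = 13.6 m.
4π·r² = 2324 m², 10·log₁₀ of that is 33.663 dB.
L_p = 109.1 − 33.663 = 75.44 dB.

75 dB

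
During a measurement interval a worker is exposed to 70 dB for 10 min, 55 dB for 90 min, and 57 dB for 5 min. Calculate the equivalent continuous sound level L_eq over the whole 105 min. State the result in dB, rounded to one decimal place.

61.0 dB

The energy average is taken in the linear domain: L_eq = 10·log₁₀[(Σ tᵢ·10^(Lᵢ/10))/T], T = 105 min.
Σ tᵢ·10^(Lᵢ/10) = 10·10^(70/10) + 90·10^(55/10) + 5·10^(57/10) = 1.310e+08.
L_eq = 10·log₁₀(1.310e+08/105) = 60.96 dB.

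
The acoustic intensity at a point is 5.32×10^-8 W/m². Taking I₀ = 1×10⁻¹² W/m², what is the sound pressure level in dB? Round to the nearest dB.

47 dB

L = 10·log₁₀(I/I₀) = 10·log₁₀(5.32×10^-8/10⁻¹²) = 10·log₁₀(5.32×10^4).
L = 10·(0.7259 + 4) = 47.26 dB.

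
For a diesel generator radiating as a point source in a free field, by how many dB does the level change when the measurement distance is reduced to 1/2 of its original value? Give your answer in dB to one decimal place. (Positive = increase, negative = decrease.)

+6.0 dB

With spherical spreading the level changes by −20·log₁₀(r₂/r₁).
ΔL = −20·log₁₀(0.5) = +6.02 dB.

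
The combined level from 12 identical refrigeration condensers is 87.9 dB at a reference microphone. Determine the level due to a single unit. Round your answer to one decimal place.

77.1 dB

Dividing the total intensity by 12 lowers the level by 10·log₁₀ 12 = 10.792 dB: L₁ = 87.9 − 10.792.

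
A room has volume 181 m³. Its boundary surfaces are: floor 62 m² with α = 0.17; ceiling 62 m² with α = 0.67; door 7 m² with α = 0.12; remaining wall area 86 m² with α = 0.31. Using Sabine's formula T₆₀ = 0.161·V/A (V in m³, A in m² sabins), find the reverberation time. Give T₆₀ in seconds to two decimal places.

0.37 s

Total absorption A = 62·0.17 + 62·0.67 + 7·0.12 + 86·0.31 = 79.58 m² sabins.
T₆₀ = 0.161 × 181 / 79.58 = 0.366 s.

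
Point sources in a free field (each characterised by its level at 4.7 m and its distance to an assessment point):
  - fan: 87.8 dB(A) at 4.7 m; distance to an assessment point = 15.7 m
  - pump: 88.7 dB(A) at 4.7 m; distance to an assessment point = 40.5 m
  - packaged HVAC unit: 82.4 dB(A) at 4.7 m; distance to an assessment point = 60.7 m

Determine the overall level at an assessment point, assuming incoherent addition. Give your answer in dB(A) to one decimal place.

Apply inverse-square spreading to bring every level to the receiver, then sum 10^(L/10).
fan: 87.8 − 20·log₁₀(15.7/4.7) = 87.8 − 10.48 = 77.32 dB(A).
pump: 88.7 − 20·log₁₀(40.5/4.7) = 88.7 − 18.71 = 69.99 dB(A).
packaged HVAC unit: 82.4 − 20·log₁₀(60.7/4.7) = 82.4 − 22.22 = 60.18 dB(A).
Σ 10^(L/10) = 6.503e+07 → L_total = 10·log₁₀(6.503e+07) = 78.13 dB(A).

78.1 dB(A)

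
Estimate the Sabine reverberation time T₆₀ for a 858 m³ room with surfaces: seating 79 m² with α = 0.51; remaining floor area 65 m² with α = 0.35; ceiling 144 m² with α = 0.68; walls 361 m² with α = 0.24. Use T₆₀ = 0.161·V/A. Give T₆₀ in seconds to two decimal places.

0.56 s

Total absorption A = 79·0.51 + 65·0.35 + 144·0.68 + 361·0.24 = 247.60 m² sabins.
T₆₀ = 0.161·V/A = 0.161·858/247.60 = 0.558 s.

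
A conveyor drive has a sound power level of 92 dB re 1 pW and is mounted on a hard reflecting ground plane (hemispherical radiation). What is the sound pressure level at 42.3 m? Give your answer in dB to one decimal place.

51.5 dB

Free-field hemispherical radiation: L_p = L_w − 10·log₁₀(2π·r²), r = 42.3 m.
2π·r² = 1.124e+04 m², 10·log₁₀ of that is 40.509 dB.
L_p = 92 − 40.509 = 51.49 dB.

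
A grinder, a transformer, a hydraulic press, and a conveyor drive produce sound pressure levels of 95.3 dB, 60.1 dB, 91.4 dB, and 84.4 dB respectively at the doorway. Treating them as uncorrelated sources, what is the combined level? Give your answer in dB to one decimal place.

For uncorrelated sources the intensities add, so convert each level to linear form, sum, and take 10·log₁₀ of the total.
Σ 10^(L/10) = 10^(95.3/10) + 10^(60.1/10) + 10^(91.4/10) + 10^(84.4/10) = 5.045e+09.
L_total = 10·log₁₀(5.045e+09) = 97.03 dB.

97.0 dB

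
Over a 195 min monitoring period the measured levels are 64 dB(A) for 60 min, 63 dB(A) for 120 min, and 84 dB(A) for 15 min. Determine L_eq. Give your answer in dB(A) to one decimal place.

L_eq = 10·log₁₀[(1/T)·Σ tᵢ·10^(Lᵢ/10)] with T = 195 min.
Σ tᵢ·10^(Lᵢ/10) = 60·10^(64/10) + 120·10^(63/10) + 15·10^(84/10) = 4.158e+09.
L_eq = 10·log₁₀(4.158e+09/195) = 73.29 dB(A).

73.3 dB(A)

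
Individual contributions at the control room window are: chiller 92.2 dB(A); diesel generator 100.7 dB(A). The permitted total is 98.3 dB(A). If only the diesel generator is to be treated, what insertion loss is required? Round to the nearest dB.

The untreated sources together contribute 10^(92.2/10) = 1.660e+09, i.e. 92.20 dB(A).
The limit corresponds to 10^(98.3/10) = 6.761e+09; subtracting the fixed part leaves 5.101e+09 for the diesel generator, i.e. 97.08 dB(A).
So the diesel generator must be reduced from 100.7 to 97.08 dB(A): IL = 3.62 dB.

4 dB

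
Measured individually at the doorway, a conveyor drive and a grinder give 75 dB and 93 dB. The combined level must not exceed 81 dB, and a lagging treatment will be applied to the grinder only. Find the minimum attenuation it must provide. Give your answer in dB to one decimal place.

13.3 dB

Everything except the grinder sums to 10^(75/10) = 3.162e+07 in linear terms, 75.00 dB.
To meet 81 dB overall, the treated grinder may contribute at most 10^(81/10) − 3.162e+07 = 9.427e+07, i.e. 79.74 dB.
Required insertion loss = 93 − 79.74 = 13.26 dB.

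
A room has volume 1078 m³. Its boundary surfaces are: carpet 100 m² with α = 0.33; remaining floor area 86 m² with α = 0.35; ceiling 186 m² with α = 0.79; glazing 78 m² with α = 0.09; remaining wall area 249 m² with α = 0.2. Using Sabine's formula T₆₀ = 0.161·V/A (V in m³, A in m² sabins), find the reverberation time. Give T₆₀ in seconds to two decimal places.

0.65 s

A = Σ Sᵢαᵢ = 100·0.33 + 86·0.35 + 186·0.79 + 78·0.09 + 249·0.2 = 266.86 m².
T₆₀ = 0.161·V/A = 0.161·1078/266.86 = 0.650 s.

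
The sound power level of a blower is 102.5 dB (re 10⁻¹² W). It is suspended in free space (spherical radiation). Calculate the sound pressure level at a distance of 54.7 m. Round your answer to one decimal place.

56.7 dB

The power spreads over a sphere of area 4π·r², so L_p = L_w − 10·log₁₀(4π·r²).
4π·r² = 3.76e+04 m², 10·log₁₀ of that is 45.752 dB.
L_p = 102.5 − 45.752 = 56.75 dB.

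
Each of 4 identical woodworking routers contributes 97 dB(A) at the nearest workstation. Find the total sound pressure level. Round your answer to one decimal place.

L_total = L₁ + 10·log₁₀ N for N identical incoherent sources.
L_total = 97 + 10·log₁₀(4) = 97 + 6.021 = 103.02 dB(A).

103.0 dB(A)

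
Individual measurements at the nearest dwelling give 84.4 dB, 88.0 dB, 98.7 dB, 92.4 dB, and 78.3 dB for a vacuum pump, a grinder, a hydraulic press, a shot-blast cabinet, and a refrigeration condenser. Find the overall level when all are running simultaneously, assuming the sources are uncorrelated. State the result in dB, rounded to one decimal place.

100.1 dB

For uncorrelated sources the intensities add, so convert each level to linear form, sum, and take 10·log₁₀ of the total.
Σ 10^(L/10) = 10^(84.4/10) + 10^(88.0/10) + 10^(98.7/10) + 10^(92.4/10) + 10^(78.3/10) = 1.012e+10.
L_total = 10·log₁₀(1.012e+10) = 100.05 dB.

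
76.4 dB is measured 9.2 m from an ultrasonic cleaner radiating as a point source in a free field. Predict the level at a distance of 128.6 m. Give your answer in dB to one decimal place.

Spherical spreading from a point source gives a 20·log₁₀(r₂/r₁) drop.
L₂ = 76.4 − 20·log₁₀(128.6/9.2) = 76.4 − 22.909 = 53.49 dB.

53.5 dB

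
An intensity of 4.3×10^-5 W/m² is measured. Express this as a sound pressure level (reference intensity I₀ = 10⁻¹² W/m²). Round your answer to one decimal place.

76.3 dB

I/I₀ = 4.3×10^-5/10⁻¹² = 4.3×10^7, and L = 10·log₁₀(I/I₀).
L = 10·(0.6335 + 7) = 76.33 dB.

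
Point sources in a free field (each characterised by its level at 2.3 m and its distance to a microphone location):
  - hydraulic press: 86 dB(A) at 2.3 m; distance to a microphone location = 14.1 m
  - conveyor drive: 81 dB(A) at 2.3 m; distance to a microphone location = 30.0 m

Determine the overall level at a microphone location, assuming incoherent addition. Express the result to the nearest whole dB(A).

Propagate each source to the receiver with L = L_ref − 20·log₁₀(r/r_ref), then add intensities.
hydraulic press: 86 − 20·log₁₀(14.1/2.3) = 86 − 15.75 = 70.25 dB(A).
conveyor drive: 81 − 20·log₁₀(30.0/2.3) = 81 − 22.31 = 58.69 dB(A).
Σ 10^(L/10) = 1.133e+07 → L_total = 10·log₁₀(1.133e+07) = 70.54 dB(A).

71 dB(A)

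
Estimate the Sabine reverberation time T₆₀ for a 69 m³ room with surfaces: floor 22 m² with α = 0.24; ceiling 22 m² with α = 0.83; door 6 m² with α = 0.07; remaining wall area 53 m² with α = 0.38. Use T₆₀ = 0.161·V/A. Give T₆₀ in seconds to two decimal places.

Summing Sᵢαᵢ: 22·0.24 + 22·0.83 + 6·0.07 + 53·0.38 = 44.10 m².
T₆₀ = 0.161 × 69 / 44.10 = 0.252 s.

0.25 s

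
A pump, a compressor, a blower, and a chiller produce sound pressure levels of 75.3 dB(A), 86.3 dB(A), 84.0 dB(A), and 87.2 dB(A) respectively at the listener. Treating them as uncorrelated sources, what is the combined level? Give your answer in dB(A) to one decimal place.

Incoherent sources combine by intensity addition: L_total = 10·log₁₀(Σ 10^(L_i/10)).
Σ 10^(L/10) = 10^(75.3/10) + 10^(86.3/10) + 10^(84.0/10) + 10^(87.2/10) = 1.236e+09.
L_total = 10·log₁₀(1.236e+09) = 90.92 dB(A).

90.9 dB(A)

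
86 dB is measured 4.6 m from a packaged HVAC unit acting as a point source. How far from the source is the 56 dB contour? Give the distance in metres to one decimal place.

Point-source spreading drops the level by 20·log₁₀(r₂/r₁); inverting, r₂/r₁ = 10^(ΔL/20).
r₂ = 4.6·10^((86−56)/20) = 4.6·10^(30.0/20) = 145.46 m.

145.5 m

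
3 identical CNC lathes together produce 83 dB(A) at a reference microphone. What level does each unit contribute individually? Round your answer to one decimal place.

Dividing the total intensity by 3 lowers the level by 10·log₁₀ 3 = 4.771 dB: L₁ = 83 − 4.771.

78.2 dB(A)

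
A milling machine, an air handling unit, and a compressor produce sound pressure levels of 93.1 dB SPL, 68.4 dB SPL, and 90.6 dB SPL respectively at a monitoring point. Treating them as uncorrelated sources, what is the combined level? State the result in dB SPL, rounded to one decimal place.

95.0 dB SPL

Incoherent sources combine by intensity addition: L_total = 10·log₁₀(Σ 10^(L_i/10)).
Σ 10^(L/10) = 10^(93.1/10) + 10^(68.4/10) + 10^(90.6/10) = 3.197e+09.
L_total = 10·log₁₀(3.197e+09) = 95.05 dB SPL.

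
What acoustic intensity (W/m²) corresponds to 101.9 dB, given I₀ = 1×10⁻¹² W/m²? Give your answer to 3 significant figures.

L = 10·log₁₀(I/I₀) ⇒ I = I₀·10^(L/10) = 10⁻¹² × 10^10.19.

0.0155 W/m²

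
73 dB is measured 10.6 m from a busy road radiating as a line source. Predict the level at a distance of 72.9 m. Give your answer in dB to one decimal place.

64.6 dB

Line-source attenuation: ΔL = 10·log₁₀(r₂/r₁) = 10·log₁₀(72.9/10.6) = 8.374 dB.
L₂ = 73 − 10·log₁₀(72.9/10.6) = 73 − 8.374 = 64.63 dB.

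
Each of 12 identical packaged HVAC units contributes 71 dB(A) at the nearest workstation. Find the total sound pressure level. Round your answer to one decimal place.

81.8 dB(A)

L_total = L₁ + 10·log₁₀ N for N identical incoherent sources.
L_total = 71 + 10·log₁₀(12) = 71 + 10.792 = 81.79 dB(A).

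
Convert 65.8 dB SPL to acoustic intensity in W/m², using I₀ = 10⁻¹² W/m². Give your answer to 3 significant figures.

3.80e-06 W/m²

L = 10·log₁₀(I/I₀) ⇒ I = I₀·10^(L/10) = 10⁻¹² × 10^6.58.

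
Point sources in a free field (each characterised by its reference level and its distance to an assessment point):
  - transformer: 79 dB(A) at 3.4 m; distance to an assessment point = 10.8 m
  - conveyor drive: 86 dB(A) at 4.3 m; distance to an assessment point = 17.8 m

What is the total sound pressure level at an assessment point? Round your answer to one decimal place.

74.9 dB(A)

First find each source's level at the receiver (point-source: −20·log₁₀(r/r_ref)), then combine on an intensity basis.
transformer: 79 − 20·log₁₀(10.8/3.4) = 79 − 10.04 = 68.96 dB(A).
conveyor drive: 86 − 20·log₁₀(17.8/4.3) = 86 − 12.34 = 73.66 dB(A).
Σ 10^(L/10) = 3.111e+07 → L_total = 10·log₁₀(3.111e+07) = 74.93 dB(A).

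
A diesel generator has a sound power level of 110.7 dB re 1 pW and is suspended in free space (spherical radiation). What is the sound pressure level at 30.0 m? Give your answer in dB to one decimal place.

L_p = L_w − 10·log₁₀(4π·r²) with r = 30.0 m.
4π·r² = 1.131e+04 m², 10·log₁₀ of that is 40.535 dB.
L_p = 110.7 − 40.535 = 70.17 dB.

70.2 dB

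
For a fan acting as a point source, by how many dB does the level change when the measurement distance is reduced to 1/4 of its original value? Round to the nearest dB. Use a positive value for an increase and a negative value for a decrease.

A point source loses 6 dB per doubling of distance; generally ΔL = −20·log₁₀(r₂/r₁).
ΔL = −20·log₁₀(0.25) = +12.04 dB.

+12 dB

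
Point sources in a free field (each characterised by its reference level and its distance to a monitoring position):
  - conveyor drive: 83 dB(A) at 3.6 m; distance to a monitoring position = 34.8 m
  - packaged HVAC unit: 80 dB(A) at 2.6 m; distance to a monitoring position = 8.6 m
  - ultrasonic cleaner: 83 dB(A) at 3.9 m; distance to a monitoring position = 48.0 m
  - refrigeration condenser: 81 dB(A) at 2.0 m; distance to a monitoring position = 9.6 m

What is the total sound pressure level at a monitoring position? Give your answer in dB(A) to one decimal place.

72.6 dB(A)

Propagate each source to the receiver with L = L_ref − 20·log₁₀(r/r_ref), then add intensities.
conveyor drive: 83 − 20·log₁₀(34.8/3.6) = 83 − 19.71 = 63.29 dB(A).
packaged HVAC unit: 80 − 20·log₁₀(8.6/2.6) = 80 − 10.39 = 69.61 dB(A).
ultrasonic cleaner: 83 − 20·log₁₀(48.0/3.9) = 83 − 21.80 = 61.20 dB(A).
refrigeration condenser: 81 − 20·log₁₀(9.6/2.0) = 81 − 13.62 = 67.38 dB(A).
Σ 10^(L/10) = 1.806e+07 → L_total = 10·log₁₀(1.806e+07) = 72.57 dB(A).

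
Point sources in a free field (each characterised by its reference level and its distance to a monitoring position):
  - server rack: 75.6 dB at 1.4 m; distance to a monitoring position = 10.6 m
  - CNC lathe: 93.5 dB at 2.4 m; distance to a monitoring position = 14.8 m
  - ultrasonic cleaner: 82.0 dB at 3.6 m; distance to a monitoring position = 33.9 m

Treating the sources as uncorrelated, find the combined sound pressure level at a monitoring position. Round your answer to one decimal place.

Propagate each source to the receiver with L = L_ref − 20·log₁₀(r/r_ref), then add intensities.
server rack: 75.6 − 20·log₁₀(10.6/1.4) = 75.6 − 17.58 = 58.02 dB.
CNC lathe: 93.5 − 20·log₁₀(14.8/2.4) = 93.5 − 15.80 = 77.70 dB.
ultrasonic cleaner: 82.0 − 20·log₁₀(33.9/3.6) = 82.0 − 19.48 = 62.52 dB.
Σ 10^(L/10) = 6.129e+07 → L_total = 10·log₁₀(6.129e+07) = 77.87 dB.

77.9 dB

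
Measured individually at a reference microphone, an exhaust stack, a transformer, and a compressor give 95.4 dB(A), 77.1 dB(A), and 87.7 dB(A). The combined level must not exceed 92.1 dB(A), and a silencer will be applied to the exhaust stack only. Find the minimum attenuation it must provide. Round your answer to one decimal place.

The untreated sources together contribute 10^(77.1/10) + 10^(87.7/10) = 6.401e+08, i.e. 88.06 dB(A).
The limit corresponds to 10^(92.1/10) = 1.622e+09; subtracting the fixed part leaves 9.817e+08 for the exhaust stack, i.e. 89.92 dB(A).
So the exhaust stack must be reduced from 95.4 to 89.92 dB(A): IL = 5.48 dB.

5.5 dB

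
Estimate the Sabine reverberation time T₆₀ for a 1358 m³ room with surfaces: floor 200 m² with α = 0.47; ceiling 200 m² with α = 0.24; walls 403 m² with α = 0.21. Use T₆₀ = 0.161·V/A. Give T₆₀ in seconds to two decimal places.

Total absorption A = 200·0.47 + 200·0.24 + 403·0.21 = 226.63 m² sabins.
T₆₀ = 0.161·V/A = 0.161·1358/226.63 = 0.965 s.

0.96 s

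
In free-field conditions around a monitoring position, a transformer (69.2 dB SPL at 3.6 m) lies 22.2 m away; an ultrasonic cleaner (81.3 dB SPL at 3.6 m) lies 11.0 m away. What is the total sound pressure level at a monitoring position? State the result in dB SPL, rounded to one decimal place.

71.7 dB SPL

First find each source's level at the receiver (point-source: −20·log₁₀(r/r_ref)), then combine on an intensity basis.
transformer: 69.2 − 20·log₁₀(22.2/3.6) = 69.2 − 15.80 = 53.40 dB SPL.
ultrasonic cleaner: 81.3 − 20·log₁₀(11.0/3.6) = 81.3 − 9.70 = 71.60 dB SPL.
Σ 10^(L/10) = 1.467e+07 → L_total = 10·log₁₀(1.467e+07) = 71.66 dB SPL.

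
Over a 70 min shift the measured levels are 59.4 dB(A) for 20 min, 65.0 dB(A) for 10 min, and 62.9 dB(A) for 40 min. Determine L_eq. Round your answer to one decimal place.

L_eq = 10·log₁₀[(1/T)·Σ tᵢ·10^(Lᵢ/10)] with T = 70 min.
Σ tᵢ·10^(Lᵢ/10) = 20·10^(59.4/10) + 10·10^(65.0/10) + 40·10^(62.9/10) = 1.270e+08.
L_eq = 10·log₁₀(1.270e+08/70) = 62.59 dB(A).

62.6 dB(A)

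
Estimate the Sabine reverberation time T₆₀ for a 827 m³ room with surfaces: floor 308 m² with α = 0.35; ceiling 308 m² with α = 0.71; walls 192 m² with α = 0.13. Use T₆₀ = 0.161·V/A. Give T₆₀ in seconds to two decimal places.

0.38 s

A = Σ Sᵢαᵢ = 308·0.35 + 308·0.71 + 192·0.13 = 351.44 m².
T₆₀ = 0.161·V/A = 0.161·827/351.44 = 0.379 s.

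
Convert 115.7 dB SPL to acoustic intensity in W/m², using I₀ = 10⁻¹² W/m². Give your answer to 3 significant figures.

I/I₀ = 10^(115.7/10) = 3.715e+11, so I = 3.715e+11 × 10⁻¹² W/m².

0.372 W/m²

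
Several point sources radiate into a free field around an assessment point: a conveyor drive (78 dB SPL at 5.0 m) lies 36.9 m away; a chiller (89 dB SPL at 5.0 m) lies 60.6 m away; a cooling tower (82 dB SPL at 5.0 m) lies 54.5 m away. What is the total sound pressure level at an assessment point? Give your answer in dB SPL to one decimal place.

Propagate each source to the receiver with L = L_ref − 20·log₁₀(r/r_ref), then add intensities.
conveyor drive: 78 − 20·log₁₀(36.9/5.0) = 78 − 17.36 = 60.64 dB SPL.
chiller: 89 − 20·log₁₀(60.6/5.0) = 89 − 21.67 = 67.33 dB SPL.
cooling tower: 82 − 20·log₁₀(54.5/5.0) = 82 − 20.75 = 61.25 dB SPL.
Σ 10^(L/10) = 7.900e+06 → L_total = 10·log₁₀(7.900e+06) = 68.98 dB SPL.

69.0 dB SPL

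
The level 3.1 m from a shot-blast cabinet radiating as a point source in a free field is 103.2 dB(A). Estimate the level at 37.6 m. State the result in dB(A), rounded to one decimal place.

For a point source, L₂ = L₁ − 20·log₁₀(r₂/r₁).
L₂ = 103.2 − 20·log₁₀(37.6/3.1) = 103.2 − 21.677 = 81.52 dB(A).

81.5 dB(A)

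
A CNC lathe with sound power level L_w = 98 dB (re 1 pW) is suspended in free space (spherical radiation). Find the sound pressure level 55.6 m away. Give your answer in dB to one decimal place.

L_p = L_w − 10·log₁₀(4π·r²) with r = 55.6 m.
4π·r² = 3.885e+04 m², 10·log₁₀ of that is 45.894 dB.
L_p = 98 − 45.894 = 52.11 dB.

52.1 dB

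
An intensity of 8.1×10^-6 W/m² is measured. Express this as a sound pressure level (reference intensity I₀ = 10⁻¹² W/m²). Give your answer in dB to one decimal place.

I/I₀ = 8.1×10^-6/10⁻¹² = 8.1×10^6, and L = 10·log₁₀(I/I₀).
L = 10·(0.9085 + 6) = 69.08 dB.

69.1 dB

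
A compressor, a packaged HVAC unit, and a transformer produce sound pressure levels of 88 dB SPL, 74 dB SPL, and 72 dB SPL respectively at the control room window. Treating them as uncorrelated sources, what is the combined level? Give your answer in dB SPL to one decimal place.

For uncorrelated sources the intensities add, so convert each level to linear form, sum, and take 10·log₁₀ of the total.
Σ 10^(L/10) = 10^(88/10) + 10^(74/10) + 10^(72/10) = 6.719e+08.
L_total = 10·log₁₀(6.719e+08) = 88.27 dB SPL.

88.3 dB SPL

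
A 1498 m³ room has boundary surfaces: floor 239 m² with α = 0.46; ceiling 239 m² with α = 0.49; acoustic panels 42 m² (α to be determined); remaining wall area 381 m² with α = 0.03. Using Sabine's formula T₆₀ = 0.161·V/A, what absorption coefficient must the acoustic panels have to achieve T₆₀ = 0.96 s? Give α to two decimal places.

0.30

Required total absorption A = 0.161·1498/0.96 = 251.23 m².
Absorption from the other surfaces = 239·0.46 + 239·0.49 + 381·0.03 = 238.48 m², so the acoustic panels must supply 12.75 m² over 42 m².
α = 12.75/42 = 0.304.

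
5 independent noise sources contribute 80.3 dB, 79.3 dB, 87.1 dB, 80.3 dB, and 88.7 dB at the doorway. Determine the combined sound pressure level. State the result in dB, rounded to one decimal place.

For uncorrelated sources the intensities add, so convert each level to linear form, sum, and take 10·log₁₀ of the total.
Σ 10^(L/10) = 10^(80.3/10) + 10^(79.3/10) + 10^(87.1/10) + 10^(80.3/10) + 10^(88.7/10) = 1.554e+09.
L_total = 10·log₁₀(1.554e+09) = 91.91 dB.

91.9 dB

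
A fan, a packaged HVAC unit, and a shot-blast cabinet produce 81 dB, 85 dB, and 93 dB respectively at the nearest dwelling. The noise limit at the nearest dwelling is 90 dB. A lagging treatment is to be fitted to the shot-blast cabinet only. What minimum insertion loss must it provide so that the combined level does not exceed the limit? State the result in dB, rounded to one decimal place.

The untreated sources together contribute 10^(81/10) + 10^(85/10) = 4.421e+08, i.e. 86.46 dB.
To meet 90 dB overall, the treated shot-blast cabinet may contribute at most 10^(90/10) − 4.421e+08 = 5.579e+08, i.e. 87.47 dB.
Required insertion loss = 93 − 87.47 = 5.53 dB.

5.5 dB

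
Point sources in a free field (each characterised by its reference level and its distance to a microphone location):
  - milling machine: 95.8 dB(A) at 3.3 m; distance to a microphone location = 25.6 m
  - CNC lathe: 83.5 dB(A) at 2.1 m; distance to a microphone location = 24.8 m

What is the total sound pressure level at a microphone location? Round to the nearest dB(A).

78 dB(A)

Propagate each source to the receiver with L = L_ref − 20·log₁₀(r/r_ref), then add intensities.
milling machine: 95.8 − 20·log₁₀(25.6/3.3) = 95.8 − 17.79 = 78.01 dB(A).
CNC lathe: 83.5 − 20·log₁₀(24.8/2.1) = 83.5 − 21.44 = 62.06 dB(A).
Σ 10^(L/10) = 6.478e+07 → L_total = 10·log₁₀(6.478e+07) = 78.11 dB(A).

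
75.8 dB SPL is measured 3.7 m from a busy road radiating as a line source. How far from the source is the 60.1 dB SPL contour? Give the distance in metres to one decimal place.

137.5 m

Line-source spreading drops the level by 10·log₁₀(r₂/r₁); inverting, r₂/r₁ = 10^(ΔL/10).
r₂ = 3.7·10^((75.8−60.1)/10) = 3.7·10^(15.7/10) = 137.47 m.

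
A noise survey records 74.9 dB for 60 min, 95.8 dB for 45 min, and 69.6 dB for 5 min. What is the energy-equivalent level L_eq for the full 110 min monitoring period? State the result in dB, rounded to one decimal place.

92.0 dB

L_eq = 10·log₁₀[(1/T)·Σ tᵢ·10^(Lᵢ/10)] with T = 110 min.
Σ tᵢ·10^(Lᵢ/10) = 60·10^(74.9/10) + 45·10^(95.8/10) + 5·10^(69.6/10) = 1.730e+11.
L_eq = 10·log₁₀(1.730e+11/110) = 91.97 dB.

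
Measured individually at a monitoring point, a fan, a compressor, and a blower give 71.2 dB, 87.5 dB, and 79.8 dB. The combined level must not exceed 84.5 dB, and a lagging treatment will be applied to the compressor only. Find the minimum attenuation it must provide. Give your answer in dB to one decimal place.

5.1 dB

Fixed contribution from the other sources: Σ 10^(L/10) = 10^(71.2/10) + 10^(79.8/10) = 1.087e+08 (80.36 dB).
The limit corresponds to 10^(84.5/10) = 2.818e+08; subtracting the fixed part leaves 1.732e+08 for the compressor, i.e. 82.38 dB.
Required insertion loss = 87.5 − 82.38 = 5.12 dB.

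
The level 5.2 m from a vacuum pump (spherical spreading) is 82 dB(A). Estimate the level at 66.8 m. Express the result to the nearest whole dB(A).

60 dB(A)

Spherical spreading from a point source gives a 20·log₁₀(r₂/r₁) drop.
L₂ = 82 − 20·log₁₀(66.8/5.2) = 82 − 22.175 = 59.82 dB(A).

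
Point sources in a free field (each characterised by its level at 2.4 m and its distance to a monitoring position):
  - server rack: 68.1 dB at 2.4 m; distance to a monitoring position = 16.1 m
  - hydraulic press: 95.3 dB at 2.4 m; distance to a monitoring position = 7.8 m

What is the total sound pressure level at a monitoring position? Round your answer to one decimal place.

85.1 dB

Propagate each source to the receiver with L = L_ref − 20·log₁₀(r/r_ref), then add intensities.
server rack: 68.1 − 20·log₁₀(16.1/2.4) = 68.1 − 16.53 = 51.57 dB.
hydraulic press: 95.3 − 20·log₁₀(7.8/2.4) = 95.3 − 10.24 = 85.06 dB.
Σ 10^(L/10) = 3.209e+08 → L_total = 10·log₁₀(3.209e+08) = 85.06 dB.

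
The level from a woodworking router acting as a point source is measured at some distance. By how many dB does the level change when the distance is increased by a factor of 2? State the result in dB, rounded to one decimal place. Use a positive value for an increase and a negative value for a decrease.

With spherical spreading the level changes by −20·log₁₀(r₂/r₁).
ΔL = −20·log₁₀(2) = -6.02 dB.

-6.0 dB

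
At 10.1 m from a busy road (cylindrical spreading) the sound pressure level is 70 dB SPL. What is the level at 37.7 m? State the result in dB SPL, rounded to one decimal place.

64.3 dB SPL

For a line source, L₂ = L₁ − 10·log₁₀(r₂/r₁).
L₂ = 70 − 10·log₁₀(37.7/10.1) = 70 − 5.720 = 64.28 dB SPL.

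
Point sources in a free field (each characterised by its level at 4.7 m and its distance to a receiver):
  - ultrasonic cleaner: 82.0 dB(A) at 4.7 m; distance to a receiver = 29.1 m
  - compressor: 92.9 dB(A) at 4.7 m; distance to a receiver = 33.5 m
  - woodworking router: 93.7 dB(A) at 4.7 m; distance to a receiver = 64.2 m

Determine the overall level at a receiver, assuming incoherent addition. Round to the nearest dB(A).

Apply inverse-square spreading to bring every level to the receiver, then sum 10^(L/10).
ultrasonic cleaner: 82.0 − 20·log₁₀(29.1/4.7) = 82.0 − 15.84 = 66.16 dB(A).
compressor: 92.9 − 20·log₁₀(33.5/4.7) = 92.9 − 17.06 = 75.84 dB(A).
woodworking router: 93.7 − 20·log₁₀(64.2/4.7) = 93.7 − 22.71 = 70.99 dB(A).
Σ 10^(L/10) = 5.508e+07 → L_total = 10·log₁₀(5.508e+07) = 77.41 dB(A).

77 dB(A)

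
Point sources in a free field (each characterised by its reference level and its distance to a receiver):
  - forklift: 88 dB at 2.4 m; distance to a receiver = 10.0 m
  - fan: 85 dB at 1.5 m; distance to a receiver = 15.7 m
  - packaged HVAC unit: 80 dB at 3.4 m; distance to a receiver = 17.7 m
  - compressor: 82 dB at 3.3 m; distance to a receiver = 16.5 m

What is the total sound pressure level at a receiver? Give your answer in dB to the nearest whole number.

77 dB

First find each source's level at the receiver (point-source: −20·log₁₀(r/r_ref)), then combine on an intensity basis.
forklift: 88 − 20·log₁₀(10.0/2.4) = 88 − 12.40 = 75.60 dB.
fan: 85 − 20·log₁₀(15.7/1.5) = 85 − 20.40 = 64.60 dB.
packaged HVAC unit: 80 − 20·log₁₀(17.7/3.4) = 80 − 14.33 = 65.67 dB.
compressor: 82 − 20·log₁₀(16.5/3.3) = 82 − 13.98 = 68.02 dB.
Σ 10^(L/10) = 4.926e+07 → L_total = 10·log₁₀(4.926e+07) = 76.92 dB.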